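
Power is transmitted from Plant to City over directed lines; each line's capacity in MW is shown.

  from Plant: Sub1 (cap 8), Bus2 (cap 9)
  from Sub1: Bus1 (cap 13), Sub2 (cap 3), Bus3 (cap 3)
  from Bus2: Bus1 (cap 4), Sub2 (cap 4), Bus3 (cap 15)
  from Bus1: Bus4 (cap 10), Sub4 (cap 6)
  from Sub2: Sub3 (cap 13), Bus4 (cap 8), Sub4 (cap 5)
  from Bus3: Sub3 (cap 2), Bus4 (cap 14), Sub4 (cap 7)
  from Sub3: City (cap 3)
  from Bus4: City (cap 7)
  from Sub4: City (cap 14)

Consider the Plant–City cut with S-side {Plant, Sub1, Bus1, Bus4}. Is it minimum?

Given cut capacity: 9 + 3 + 3 + 6 + 7 = 28.
Augment Plant→Sub1→Bus1→Bus4→City: bottleneck 7, flow now 7.
Augment Plant→Sub1→Bus1→Sub4→City: bottleneck 1, flow now 8.
Augment Plant→Bus2→Bus1→Sub4→City: bottleneck 4, flow now 12.
Augment Plant→Bus2→Sub2→Sub3→City: bottleneck 3, flow now 15.
Augment Plant→Bus2→Sub2→Sub4→City: bottleneck 1, flow now 16.
Augment Plant→Bus2→Bus3→Sub4→City: bottleneck 1, flow now 17.
No augmenting path remains; maximum flow = 17.
In the residual graph, reachable from Plant: {Plant}.
Min-cut edges: Plant→Sub1 (8), Plant→Bus2 (9); capacity 8 + 9 = 17.
Cut capacity 28 exceeds the max flow 17, so it is not minimum.

No — its capacity is 28, but the minimum cut has capacity 17.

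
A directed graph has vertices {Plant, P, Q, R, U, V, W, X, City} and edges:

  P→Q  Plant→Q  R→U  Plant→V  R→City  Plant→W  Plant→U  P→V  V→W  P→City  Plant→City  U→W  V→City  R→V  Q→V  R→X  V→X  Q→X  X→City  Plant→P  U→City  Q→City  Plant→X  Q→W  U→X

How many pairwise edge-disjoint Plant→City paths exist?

Assign every edge capacity 1; by Menger, the answer equals the max flow.
Path Plant→City (+1); total 1.
Path Plant→P→City (+1); total 2.
Path Plant→Q→City (+1); total 3.
Path Plant→U→City (+1); total 4.
Path Plant→V→City (+1); total 5.
Path Plant→X→City (+1); total 6.
No residual Plant→City path; max flow = 6.
Certifying cut of size 6: {Plant→City, Plant→P, Plant→Q, Plant→U, Plant→V, Plant→X}.

6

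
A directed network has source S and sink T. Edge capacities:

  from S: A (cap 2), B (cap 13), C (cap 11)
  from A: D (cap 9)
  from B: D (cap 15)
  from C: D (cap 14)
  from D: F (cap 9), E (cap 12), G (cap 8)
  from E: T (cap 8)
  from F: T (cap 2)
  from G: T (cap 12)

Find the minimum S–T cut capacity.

18

Augment S→A→D→E→T: bottleneck 2, flow now 2.
Augment S→B→D→E→T: bottleneck 6, flow now 8.
Augment S→B→D→F→T: bottleneck 2, flow now 10.
Augment S→B→D→G→T: bottleneck 5, flow now 15.
Augment S→C→D→G→T: bottleneck 3, flow now 18.
No augmenting path remains; maximum flow = 18.
By max-flow min-cut, the minimum cut capacity equals the max flow.
In the residual graph, reachable from S: {S, A, B, C, D, E, F}.
Min-cut edges: D→G (8), E→T (8), F→T (2); capacity 8 + 8 + 2 = 18.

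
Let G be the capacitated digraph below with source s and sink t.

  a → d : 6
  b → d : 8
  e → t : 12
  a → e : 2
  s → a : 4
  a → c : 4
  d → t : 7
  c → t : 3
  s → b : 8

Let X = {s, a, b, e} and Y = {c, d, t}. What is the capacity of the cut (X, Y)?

30

Edges leaving {s, a, b, e}: a→c (4), a→d (6), b→d (8), e→t (12).
Cut capacity = 4 + 6 + 8 + 12 = 30.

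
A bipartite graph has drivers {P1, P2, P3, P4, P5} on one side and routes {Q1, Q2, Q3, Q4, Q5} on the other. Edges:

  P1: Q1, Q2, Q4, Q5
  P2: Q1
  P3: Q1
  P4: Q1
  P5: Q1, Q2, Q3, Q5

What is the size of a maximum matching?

3

Unit-capacity flow: source→left, listed edges, right→sink; max matching = max flow.
Augmenting path P1→Q1 (+1); matched 1.
Augmenting path P5→Q2 (+1); matched 2.
Augmenting path P2→Q1→P1→Q4 (+1); matched 3.
No augmenting path remains; maximum matching = 3.
König certificate: {P1, P5, Q1} is a vertex cover of size 3 (every listed pair touches it), so no matching can be larger.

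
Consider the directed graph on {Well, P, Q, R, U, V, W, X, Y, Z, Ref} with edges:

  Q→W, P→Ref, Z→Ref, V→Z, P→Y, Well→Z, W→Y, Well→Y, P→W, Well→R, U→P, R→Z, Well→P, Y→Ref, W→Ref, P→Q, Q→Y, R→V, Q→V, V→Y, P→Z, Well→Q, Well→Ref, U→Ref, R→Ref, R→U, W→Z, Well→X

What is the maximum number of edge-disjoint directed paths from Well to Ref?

Assign every edge capacity 1; by Menger, the answer equals the max flow.
Path Well→Ref (+1); total 1.
Path Well→P→Ref (+1); total 2.
Path Well→R→Ref (+1); total 3.
Path Well→Y→Ref (+1); total 4.
Path Well→Z→Ref (+1); total 5.
Path Well→Q→W→Ref (+1); total 6.
No residual Well→Ref path; max flow = 6.
Certifying cut of size 6: {Well→P, Well→Q, Well→R, Well→Ref, Well→Y, Well→Z}.

6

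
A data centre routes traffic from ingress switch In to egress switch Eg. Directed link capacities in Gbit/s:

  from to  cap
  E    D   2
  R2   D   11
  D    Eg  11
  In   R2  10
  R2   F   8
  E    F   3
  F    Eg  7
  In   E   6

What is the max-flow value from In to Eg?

15

Augment In→E→F→Eg: bottleneck 3, flow now 3.
Augment In→E→D→Eg: bottleneck 2, flow now 5.
Augment In→R2→F→Eg: bottleneck 4, flow now 9.
Augment In→R2→D→Eg: bottleneck 6, flow now 15.
No augmenting path remains; maximum flow = 15.
In the residual graph, reachable from In: {In, E}.
Min-cut edges: In→R2 (10), E→F (3), E→D (2); capacity 10 + 3 + 2 = 15.
This cut is saturated, so no flow can exceed 15.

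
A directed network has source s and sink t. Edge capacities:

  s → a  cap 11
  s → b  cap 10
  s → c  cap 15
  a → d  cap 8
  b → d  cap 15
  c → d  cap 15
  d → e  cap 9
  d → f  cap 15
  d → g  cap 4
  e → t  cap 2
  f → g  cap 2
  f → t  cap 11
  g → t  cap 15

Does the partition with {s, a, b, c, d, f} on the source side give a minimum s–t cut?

Given cut capacity: 9 + 4 + 2 + 11 = 26.
Augment s→a→d→e→t: bottleneck 2, flow now 2.
Augment s→a→d→f→t: bottleneck 6, flow now 8.
Augment s→b→d→f→t: bottleneck 5, flow now 13.
Augment s→b→d→g→t: bottleneck 4, flow now 17.
Augment s→b→d→f→g→t: bottleneck 1, flow now 18.
Augment s→c→d→f→g→t: bottleneck 1, flow now 19.
No augmenting path remains; maximum flow = 19.
In the residual graph, reachable from s: {s, a, b, c, d, e, f}.
Min-cut edges: d→g (4), e→t (2), f→g (2), f→t (11); capacity 4 + 2 + 2 + 11 = 19.
Cut capacity 26 exceeds the max flow 19, so it is not minimum.

No — its capacity is 26, but the minimum cut has capacity 19.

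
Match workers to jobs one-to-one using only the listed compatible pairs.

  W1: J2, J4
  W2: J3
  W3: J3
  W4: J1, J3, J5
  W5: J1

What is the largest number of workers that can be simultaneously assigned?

Unit-capacity flow: source→left, listed edges, right→sink; max matching = max flow.
Augmenting path W1→J2 (+1); matched 1.
Augmenting path W2→J3 (+1); matched 2.
Augmenting path W4→J1 (+1); matched 3.
Augmenting path W5→J1→W4→J5 (+1); matched 4.
No augmenting path remains; maximum matching = 4.
König certificate: {W1, W4, W5, J3} is a vertex cover of size 4 (every listed pair touches it), so no matching can be larger.

4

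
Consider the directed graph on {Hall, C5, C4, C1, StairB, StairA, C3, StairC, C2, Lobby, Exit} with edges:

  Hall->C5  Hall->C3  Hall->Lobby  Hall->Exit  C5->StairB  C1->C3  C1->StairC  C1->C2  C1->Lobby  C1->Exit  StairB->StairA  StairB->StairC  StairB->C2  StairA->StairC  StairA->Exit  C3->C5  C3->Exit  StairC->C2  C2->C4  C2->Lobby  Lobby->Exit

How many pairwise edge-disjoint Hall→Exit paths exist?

4

Assign every edge capacity 1; by Menger, the answer equals the max flow.
Path Hall→Exit (+1); total 1.
Path Hall→C3→Exit (+1); total 2.
Path Hall→Lobby→Exit (+1); total 3.
Path Hall→C5→StairB→StairA→Exit (+1); total 4.
No residual Hall→Exit path; max flow = 4.
Certifying cut of size 4: {Hall→C3, Hall→C5, Hall→Exit, Hall→Lobby}.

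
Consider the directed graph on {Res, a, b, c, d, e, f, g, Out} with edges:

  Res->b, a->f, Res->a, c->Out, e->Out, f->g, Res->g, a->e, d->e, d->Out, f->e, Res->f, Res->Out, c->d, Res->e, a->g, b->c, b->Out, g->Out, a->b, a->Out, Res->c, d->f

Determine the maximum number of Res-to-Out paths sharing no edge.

Assign every edge capacity 1; by Menger, the answer equals the max flow.
Path Res→Out (+1); total 1.
Path Res→a→Out (+1); total 2.
Path Res→b→Out (+1); total 3.
Path Res→c→Out (+1); total 4.
Path Res→e→Out (+1); total 5.
Path Res→g→Out (+1); total 6.
No residual Res→Out path; max flow = 6.
Certifying cut of size 6: {Res→Out, Res→a, Res→b, Res→c, e→Out, g→Out}.

6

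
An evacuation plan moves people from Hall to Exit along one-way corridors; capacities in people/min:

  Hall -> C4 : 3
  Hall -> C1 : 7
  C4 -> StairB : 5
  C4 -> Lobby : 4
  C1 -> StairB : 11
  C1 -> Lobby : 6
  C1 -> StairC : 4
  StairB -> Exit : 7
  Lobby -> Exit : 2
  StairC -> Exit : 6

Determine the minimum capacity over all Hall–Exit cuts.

Augment Hall→C4→StairB→Exit: bottleneck 3, flow now 3.
Augment Hall→C1→StairB→Exit: bottleneck 4, flow now 7.
Augment Hall→C1→Lobby→Exit: bottleneck 2, flow now 9.
Augment Hall→C1→StairC→Exit: bottleneck 1, flow now 10.
No augmenting path remains; maximum flow = 10.
By max-flow min-cut, the minimum cut capacity equals the max flow.
In the residual graph, reachable from Hall: {Hall}.
Min-cut edges: Hall→C4 (3), Hall→C1 (7); capacity 3 + 7 = 10.

10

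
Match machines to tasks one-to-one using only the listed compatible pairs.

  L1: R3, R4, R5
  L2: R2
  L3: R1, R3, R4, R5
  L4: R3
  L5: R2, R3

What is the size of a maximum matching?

4

Unit-capacity flow: source→left, listed edges, right→sink; max matching = max flow.
Augmenting path L1→R3 (+1); matched 1.
Augmenting path L2→R2 (+1); matched 2.
Augmenting path L3→R1 (+1); matched 3.
Augmenting path L4→R3→L1→R4 (+1); matched 4.
No augmenting path remains; maximum matching = 4.
König certificate: {L1, L3, R2, R3} is a vertex cover of size 4 (every listed pair touches it), so no matching can be larger.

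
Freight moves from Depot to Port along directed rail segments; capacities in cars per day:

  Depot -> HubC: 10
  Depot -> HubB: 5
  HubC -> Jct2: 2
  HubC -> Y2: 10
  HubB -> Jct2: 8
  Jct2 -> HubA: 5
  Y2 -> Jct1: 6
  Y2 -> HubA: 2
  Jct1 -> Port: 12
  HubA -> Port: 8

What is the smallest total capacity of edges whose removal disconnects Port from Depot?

13

Augment Depot→HubC→Jct2→HubA→Port: bottleneck 2, flow now 2.
Augment Depot→HubC→Y2→Jct1→Port: bottleneck 6, flow now 8.
Augment Depot→HubC→Y2→HubA→Port: bottleneck 2, flow now 10.
Augment Depot→HubB→Jct2→HubA→Port: bottleneck 3, flow now 13.
No augmenting path remains; maximum flow = 13.
By max-flow min-cut, the minimum cut capacity equals the max flow.
In the residual graph, reachable from Depot: {Depot, HubC, HubB, Jct2, Y2}.
Min-cut edges: Jct2→HubA (5), Y2→Jct1 (6), Y2→HubA (2); capacity 5 + 6 + 2 = 13.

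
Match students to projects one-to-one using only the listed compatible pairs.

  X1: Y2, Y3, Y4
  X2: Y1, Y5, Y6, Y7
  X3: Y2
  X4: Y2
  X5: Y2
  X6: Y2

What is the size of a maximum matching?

3

Unit-capacity flow: source→left, listed edges, right→sink; max matching = max flow.
Augmenting path X1→Y2 (+1); matched 1.
Augmenting path X2→Y1 (+1); matched 2.
Augmenting path X3→Y2→X1→Y3 (+1); matched 3.
No augmenting path remains; maximum matching = 3.
König certificate: {X1, X2, Y2} is a vertex cover of size 3 (every listed pair touches it), so no matching can be larger.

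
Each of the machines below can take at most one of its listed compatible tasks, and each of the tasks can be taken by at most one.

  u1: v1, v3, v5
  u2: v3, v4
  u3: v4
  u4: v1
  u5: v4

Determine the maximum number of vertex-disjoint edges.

Unit-capacity flow: source→left, listed edges, right→sink; max matching = max flow.
Augmenting path u1→v1 (+1); matched 1.
Augmenting path u2→v3 (+1); matched 2.
Augmenting path u3→v4 (+1); matched 3.
Augmenting path u4→v1→u1→v5 (+1); matched 4.
No augmenting path remains; maximum matching = 4.
König certificate: {u1, u2, u4, v4} is a vertex cover of size 4 (every listed pair touches it), so no matching can be larger.

4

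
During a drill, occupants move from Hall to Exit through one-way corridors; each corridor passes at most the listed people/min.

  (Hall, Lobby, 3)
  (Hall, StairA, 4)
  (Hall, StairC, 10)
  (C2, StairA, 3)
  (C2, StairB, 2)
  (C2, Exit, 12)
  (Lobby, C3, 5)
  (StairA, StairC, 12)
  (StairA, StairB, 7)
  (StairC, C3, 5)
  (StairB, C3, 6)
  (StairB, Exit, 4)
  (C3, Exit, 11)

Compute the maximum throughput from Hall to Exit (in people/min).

12

Augment Hall→Lobby→C3→Exit: bottleneck 3, flow now 3.
Augment Hall→StairA→StairB→Exit: bottleneck 4, flow now 7.
Augment Hall→StairC→C3→Exit: bottleneck 5, flow now 12.
No augmenting path remains; maximum flow = 12.
In the residual graph, reachable from Hall: {Hall, StairC}.
Min-cut edges: Hall→Lobby (3), Hall→StairA (4), StairC→C3 (5); capacity 3 + 4 + 5 = 12.
This cut is saturated, so no flow can exceed 12.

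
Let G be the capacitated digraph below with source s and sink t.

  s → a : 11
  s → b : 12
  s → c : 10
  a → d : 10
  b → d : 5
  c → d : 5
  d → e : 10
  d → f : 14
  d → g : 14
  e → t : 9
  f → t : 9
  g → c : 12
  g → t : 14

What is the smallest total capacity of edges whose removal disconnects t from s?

20

Augment s→a→d→e→t: bottleneck 9, flow now 9.
Augment s→a→d→f→t: bottleneck 1, flow now 10.
Augment s→b→d→f→t: bottleneck 5, flow now 15.
Augment s→c→d→f→t: bottleneck 3, flow now 18.
Augment s→c→d→g→t: bottleneck 2, flow now 20.
No augmenting path remains; maximum flow = 20.
By max-flow min-cut, the minimum cut capacity equals the max flow.
In the residual graph, reachable from s: {s, a, b, c}.
Min-cut edges: a→d (10), b→d (5), c→d (5); capacity 10 + 5 + 5 = 20.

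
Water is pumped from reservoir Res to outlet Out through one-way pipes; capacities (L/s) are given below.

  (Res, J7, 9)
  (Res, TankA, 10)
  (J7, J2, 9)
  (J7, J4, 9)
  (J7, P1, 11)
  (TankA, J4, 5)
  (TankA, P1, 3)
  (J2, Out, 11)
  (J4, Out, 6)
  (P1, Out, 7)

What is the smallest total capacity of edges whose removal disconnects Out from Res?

Augment Res→J7→J2→Out: bottleneck 9, flow now 9.
Augment Res→TankA→J4→Out: bottleneck 5, flow now 14.
Augment Res→TankA→P1→Out: bottleneck 3, flow now 17.
No augmenting path remains; maximum flow = 17.
By max-flow min-cut, the minimum cut capacity equals the max flow.
In the residual graph, reachable from Res: {Res, TankA}.
Min-cut edges: Res→J7 (9), TankA→J4 (5), TankA→P1 (3); capacity 9 + 5 + 3 = 17.

17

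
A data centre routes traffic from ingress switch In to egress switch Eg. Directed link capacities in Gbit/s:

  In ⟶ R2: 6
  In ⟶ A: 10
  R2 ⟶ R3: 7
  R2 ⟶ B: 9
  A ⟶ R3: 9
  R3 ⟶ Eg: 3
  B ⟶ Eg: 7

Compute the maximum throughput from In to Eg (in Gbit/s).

9

Augment In→R2→R3→Eg: bottleneck 3, flow now 3.
Augment In→R2→B→Eg: bottleneck 3, flow now 6.
Augment In→A→R3→R2→B→Eg: bottleneck 3, flow now 9. (uses reverse residual edge)
No augmenting path remains; maximum flow = 9.
In the residual graph, reachable from In: {In, A, R3}.
Min-cut edges: In→R2 (6), R3→Eg (3); capacity 6 + 3 = 9.
This cut is saturated, so no flow can exceed 9.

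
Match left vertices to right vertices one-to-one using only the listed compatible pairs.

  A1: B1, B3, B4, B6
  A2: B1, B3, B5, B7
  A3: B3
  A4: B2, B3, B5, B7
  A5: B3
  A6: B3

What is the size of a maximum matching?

Unit-capacity flow: source→left, listed edges, right→sink; max matching = max flow.
Augmenting path A1→B1 (+1); matched 1.
Augmenting path A2→B3 (+1); matched 2.
Augmenting path A4→B2 (+1); matched 3.
Augmenting path A3→B3→A2→B5 (+1); matched 4.
No augmenting path remains; maximum matching = 4.
König certificate: {A1, A2, A4, B3} is a vertex cover of size 4 (every listed pair touches it), so no matching can be larger.

4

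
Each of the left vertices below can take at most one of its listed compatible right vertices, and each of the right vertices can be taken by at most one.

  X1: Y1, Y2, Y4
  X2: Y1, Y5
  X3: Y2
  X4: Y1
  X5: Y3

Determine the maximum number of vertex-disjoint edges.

Unit-capacity flow: source→left, listed edges, right→sink; max matching = max flow.
Augmenting path X1→Y1 (+1); matched 1.
Augmenting path X2→Y5 (+1); matched 2.
Augmenting path X3→Y2 (+1); matched 3.
Augmenting path X5→Y3 (+1); matched 4.
Augmenting path X4→Y1→X1→Y4 (+1); matched 5.
No augmenting path remains; maximum matching = 5.
König certificate: {X1, X2, X3, X4, X5} is a vertex cover of size 5 (every listed pair touches it), so no matching can be larger.

5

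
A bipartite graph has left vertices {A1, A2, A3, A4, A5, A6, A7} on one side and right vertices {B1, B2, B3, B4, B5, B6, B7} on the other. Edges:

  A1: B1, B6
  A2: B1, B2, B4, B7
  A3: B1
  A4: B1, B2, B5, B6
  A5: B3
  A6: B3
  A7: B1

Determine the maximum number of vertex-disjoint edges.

5

Unit-capacity flow: source→left, listed edges, right→sink; max matching = max flow.
Augmenting path A1→B1 (+1); matched 1.
Augmenting path A2→B2 (+1); matched 2.
Augmenting path A4→B5 (+1); matched 3.
Augmenting path A5→B3 (+1); matched 4.
Augmenting path A3→B1→A1→B6 (+1); matched 5.
No augmenting path remains; maximum matching = 5.
König certificate: {A1, A2, A4, B1, B3} is a vertex cover of size 5 (every listed pair touches it), so no matching can be larger.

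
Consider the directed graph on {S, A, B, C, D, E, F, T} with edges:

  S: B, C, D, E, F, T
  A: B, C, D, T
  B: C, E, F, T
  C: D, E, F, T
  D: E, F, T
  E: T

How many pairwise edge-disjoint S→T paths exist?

Assign every edge capacity 1; by Menger, the answer equals the max flow.
Path S→T (+1); total 1.
Path S→B→T (+1); total 2.
Path S→C→T (+1); total 3.
Path S→D→T (+1); total 4.
Path S→E→T (+1); total 5.
No residual S→T path; max flow = 5.
Certifying cut of size 5: {S→B, S→C, S→D, S→E, S→T}.

5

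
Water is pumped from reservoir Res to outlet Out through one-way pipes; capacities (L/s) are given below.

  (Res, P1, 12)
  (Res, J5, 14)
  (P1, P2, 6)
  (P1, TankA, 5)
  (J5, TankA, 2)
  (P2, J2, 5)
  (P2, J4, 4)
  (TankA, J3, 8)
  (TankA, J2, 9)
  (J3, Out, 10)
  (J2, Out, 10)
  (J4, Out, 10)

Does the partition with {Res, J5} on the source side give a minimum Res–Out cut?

Given cut capacity: 12 + 2 = 14.
Augment Res→P1→P2→J2→Out: bottleneck 5, flow now 5.
Augment Res→P1→P2→J4→Out: bottleneck 1, flow now 6.
Augment Res→P1→TankA→J3→Out: bottleneck 5, flow now 11.
Augment Res→J5→TankA→J3→Out: bottleneck 2, flow now 13.
No augmenting path remains; maximum flow = 13.
In the residual graph, reachable from Res: {Res, P1, J5}.
Min-cut edges: P1→P2 (6), P1→TankA (5), J5→TankA (2); capacity 6 + 5 + 2 = 13.
Cut capacity 14 exceeds the max flow 13, so it is not minimum.

No — its capacity is 14, but the minimum cut has capacity 13.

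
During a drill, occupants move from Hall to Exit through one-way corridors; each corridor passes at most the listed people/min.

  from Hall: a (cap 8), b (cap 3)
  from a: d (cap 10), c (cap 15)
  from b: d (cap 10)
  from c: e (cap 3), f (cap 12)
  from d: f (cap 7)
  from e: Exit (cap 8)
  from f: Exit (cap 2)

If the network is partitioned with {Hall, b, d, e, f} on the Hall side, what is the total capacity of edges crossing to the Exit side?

Edges leaving {Hall, b, d, e, f}: Hall→a (8), e→Exit (8), f→Exit (2).
Cut capacity = 8 + 8 + 2 = 18.

18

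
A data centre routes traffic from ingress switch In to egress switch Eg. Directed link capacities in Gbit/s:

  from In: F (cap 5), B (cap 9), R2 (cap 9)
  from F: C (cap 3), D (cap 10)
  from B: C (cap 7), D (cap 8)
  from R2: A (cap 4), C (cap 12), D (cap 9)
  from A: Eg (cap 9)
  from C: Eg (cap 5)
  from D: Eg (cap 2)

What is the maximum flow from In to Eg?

Augment In→F→C→Eg: bottleneck 3, flow now 3.
Augment In→F→D→Eg: bottleneck 2, flow now 5.
Augment In→B→C→Eg: bottleneck 2, flow now 7.
Augment In→R2→A→Eg: bottleneck 4, flow now 11.
No augmenting path remains; maximum flow = 11.
In the residual graph, reachable from In: {In, F, B, R2, C, D}.
Min-cut edges: R2→A (4), C→Eg (5), D→Eg (2); capacity 4 + 5 + 2 = 11.
This cut is saturated, so no flow can exceed 11.

11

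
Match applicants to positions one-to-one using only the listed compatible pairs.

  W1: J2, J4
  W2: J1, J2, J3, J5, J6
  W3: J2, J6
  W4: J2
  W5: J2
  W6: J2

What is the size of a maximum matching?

4

Unit-capacity flow: source→left, listed edges, right→sink; max matching = max flow.
Augmenting path W1→J2 (+1); matched 1.
Augmenting path W2→J1 (+1); matched 2.
Augmenting path W3→J6 (+1); matched 3.
Augmenting path W4→J2→W1→J4 (+1); matched 4.
No augmenting path remains; maximum matching = 4.
König certificate: {W1, W2, W3, J2} is a vertex cover of size 4 (every listed pair touches it), so no matching can be larger.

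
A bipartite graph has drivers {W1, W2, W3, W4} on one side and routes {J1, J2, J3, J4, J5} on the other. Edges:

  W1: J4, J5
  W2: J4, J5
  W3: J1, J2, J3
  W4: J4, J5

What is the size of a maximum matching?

3

Unit-capacity flow: source→left, listed edges, right→sink; max matching = max flow.
Augmenting path W1→J4 (+1); matched 1.
Augmenting path W2→J5 (+1); matched 2.
Augmenting path W3→J1 (+1); matched 3.
No augmenting path remains; maximum matching = 3.
König certificate: {W3, J4, J5} is a vertex cover of size 3 (every listed pair touches it), so no matching can be larger.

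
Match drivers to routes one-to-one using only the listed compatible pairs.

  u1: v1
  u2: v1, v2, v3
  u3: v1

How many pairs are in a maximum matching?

Unit-capacity flow: source→left, listed edges, right→sink; max matching = max flow.
Augmenting path u1→v1 (+1); matched 1.
Augmenting path u2→v2 (+1); matched 2.
No augmenting path remains; maximum matching = 2.
König certificate: {u2, v1} is a vertex cover of size 2 (every listed pair touches it), so no matching can be larger.

2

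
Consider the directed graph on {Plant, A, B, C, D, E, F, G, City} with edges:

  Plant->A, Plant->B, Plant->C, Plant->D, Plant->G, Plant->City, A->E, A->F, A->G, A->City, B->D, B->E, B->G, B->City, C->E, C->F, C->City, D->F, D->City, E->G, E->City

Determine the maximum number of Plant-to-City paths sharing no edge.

Assign every edge capacity 1; by Menger, the answer equals the max flow.
Path Plant→City (+1); total 1.
Path Plant→A→City (+1); total 2.
Path Plant→B→City (+1); total 3.
Path Plant→C→City (+1); total 4.
Path Plant→D→City (+1); total 5.
No residual Plant→City path; max flow = 5.
Certifying cut of size 5: {Plant→A, Plant→B, Plant→C, Plant→City, Plant→D}.

5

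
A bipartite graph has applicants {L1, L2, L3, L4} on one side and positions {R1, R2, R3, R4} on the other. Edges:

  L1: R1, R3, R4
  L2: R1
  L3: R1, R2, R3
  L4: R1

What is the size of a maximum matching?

3

Unit-capacity flow: source→left, listed edges, right→sink; max matching = max flow.
Augmenting path L1→R1 (+1); matched 1.
Augmenting path L3→R2 (+1); matched 2.
Augmenting path L2→R1→L1→R3 (+1); matched 3.
No augmenting path remains; maximum matching = 3.
König certificate: {L1, L3, R1} is a vertex cover of size 3 (every listed pair touches it), so no matching can be larger.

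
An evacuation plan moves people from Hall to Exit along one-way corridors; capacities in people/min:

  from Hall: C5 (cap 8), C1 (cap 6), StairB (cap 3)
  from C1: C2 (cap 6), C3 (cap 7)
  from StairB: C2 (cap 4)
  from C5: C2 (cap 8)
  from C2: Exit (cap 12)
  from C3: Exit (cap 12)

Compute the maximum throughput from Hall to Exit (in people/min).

17

Augment Hall→C1→C2→Exit: bottleneck 6, flow now 6.
Augment Hall→StairB→C2→Exit: bottleneck 3, flow now 9.
Augment Hall→C5→C2→Exit: bottleneck 3, flow now 12.
Augment Hall→C5→C2→C1→C3→Exit: bottleneck 5, flow now 17. (uses reverse residual edge)
No augmenting path remains; maximum flow = 17.
In the residual graph, reachable from Hall: {Hall}.
Min-cut edges: Hall→C1 (6), Hall→StairB (3), Hall→C5 (8); capacity 6 + 3 + 8 = 17.
This cut is saturated, so no flow can exceed 17.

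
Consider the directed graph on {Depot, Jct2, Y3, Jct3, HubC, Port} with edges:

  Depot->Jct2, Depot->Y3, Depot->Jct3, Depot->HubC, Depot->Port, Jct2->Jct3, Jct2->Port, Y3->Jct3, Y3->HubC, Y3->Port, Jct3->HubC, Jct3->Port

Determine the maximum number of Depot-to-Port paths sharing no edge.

4

Assign every edge capacity 1; by Menger, the answer equals the max flow.
Path Depot→Port (+1); total 1.
Path Depot→Jct2→Port (+1); total 2.
Path Depot→Y3→Port (+1); total 3.
Path Depot→Jct3→Port (+1); total 4.
No residual Depot→Port path; max flow = 4.
Certifying cut of size 4: {Depot→Jct2, Depot→Jct3, Depot→Port, Depot→Y3}.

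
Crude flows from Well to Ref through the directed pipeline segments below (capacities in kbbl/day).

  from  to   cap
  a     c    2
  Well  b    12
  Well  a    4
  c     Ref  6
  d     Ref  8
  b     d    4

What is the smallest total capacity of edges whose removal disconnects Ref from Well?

Augment Well→a→c→Ref: bottleneck 2, flow now 2.
Augment Well→b→d→Ref: bottleneck 4, flow now 6.
No augmenting path remains; maximum flow = 6.
By max-flow min-cut, the minimum cut capacity equals the max flow.
In the residual graph, reachable from Well: {Well, a, b}.
Min-cut edges: a→c (2), b→d (4); capacity 2 + 4 = 6.

6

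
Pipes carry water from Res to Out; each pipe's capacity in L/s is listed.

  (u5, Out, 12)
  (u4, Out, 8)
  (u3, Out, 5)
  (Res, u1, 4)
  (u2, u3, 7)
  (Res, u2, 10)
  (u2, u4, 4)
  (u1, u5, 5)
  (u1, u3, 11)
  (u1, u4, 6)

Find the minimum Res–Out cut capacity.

Augment Res→u1→u3→Out: bottleneck 4, flow now 4.
Augment Res→u2→u3→Out: bottleneck 1, flow now 5.
Augment Res→u2→u4→Out: bottleneck 4, flow now 9.
Augment Res→u2→u3→u1→u4→Out: bottleneck 4, flow now 13. (uses reverse residual edge)
No augmenting path remains; maximum flow = 13.
By max-flow min-cut, the minimum cut capacity equals the max flow.
In the residual graph, reachable from Res: {Res, u2, u3}.
Min-cut edges: Res→u1 (4), u2→u4 (4), u3→Out (5); capacity 4 + 4 + 5 = 13.

13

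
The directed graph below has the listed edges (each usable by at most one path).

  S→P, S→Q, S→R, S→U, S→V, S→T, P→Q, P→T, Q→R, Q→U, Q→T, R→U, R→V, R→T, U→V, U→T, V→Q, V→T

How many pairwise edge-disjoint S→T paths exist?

Assign every edge capacity 1; by Menger, the answer equals the max flow.
Path S→T (+1); total 1.
Path S→P→T (+1); total 2.
Path S→Q→T (+1); total 3.
Path S→R→T (+1); total 4.
Path S→U→T (+1); total 5.
Path S→V→T (+1); total 6.
No residual S→T path; max flow = 6.
Certifying cut of size 6: {S→P, S→Q, S→R, S→T, S→U, S→V}.

6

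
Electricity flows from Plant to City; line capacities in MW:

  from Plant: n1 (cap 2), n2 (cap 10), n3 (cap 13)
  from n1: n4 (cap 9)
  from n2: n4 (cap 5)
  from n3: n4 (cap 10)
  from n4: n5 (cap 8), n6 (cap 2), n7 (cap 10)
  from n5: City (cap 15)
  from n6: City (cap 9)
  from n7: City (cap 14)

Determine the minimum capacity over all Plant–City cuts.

Augment Plant→n1→n4→n5→City: bottleneck 2, flow now 2.
Augment Plant→n2→n4→n5→City: bottleneck 5, flow now 7.
Augment Plant→n3→n4→n5→City: bottleneck 1, flow now 8.
Augment Plant→n3→n4→n6→City: bottleneck 2, flow now 10.
Augment Plant→n3→n4→n7→City: bottleneck 7, flow now 17.
No augmenting path remains; maximum flow = 17.
By max-flow min-cut, the minimum cut capacity equals the max flow.
In the residual graph, reachable from Plant: {Plant, n2, n3}.
Min-cut edges: Plant→n1 (2), n2→n4 (5), n3→n4 (10); capacity 2 + 5 + 10 = 17.

17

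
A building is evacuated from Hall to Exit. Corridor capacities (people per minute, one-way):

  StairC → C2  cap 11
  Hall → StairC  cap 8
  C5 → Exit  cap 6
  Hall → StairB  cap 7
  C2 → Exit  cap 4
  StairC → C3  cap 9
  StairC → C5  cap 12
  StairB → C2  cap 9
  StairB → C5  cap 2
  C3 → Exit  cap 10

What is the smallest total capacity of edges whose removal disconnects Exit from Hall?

Augment Hall→StairC→C3→Exit: bottleneck 8, flow now 8.
Augment Hall→StairB→C2→Exit: bottleneck 4, flow now 12.
Augment Hall→StairB→C5→Exit: bottleneck 2, flow now 14.
No augmenting path remains; maximum flow = 14.
By max-flow min-cut, the minimum cut capacity equals the max flow.
In the residual graph, reachable from Hall: {Hall, StairB, C2}.
Min-cut edges: Hall→StairC (8), StairB→C5 (2), C2→Exit (4); capacity 8 + 2 + 4 = 14.

14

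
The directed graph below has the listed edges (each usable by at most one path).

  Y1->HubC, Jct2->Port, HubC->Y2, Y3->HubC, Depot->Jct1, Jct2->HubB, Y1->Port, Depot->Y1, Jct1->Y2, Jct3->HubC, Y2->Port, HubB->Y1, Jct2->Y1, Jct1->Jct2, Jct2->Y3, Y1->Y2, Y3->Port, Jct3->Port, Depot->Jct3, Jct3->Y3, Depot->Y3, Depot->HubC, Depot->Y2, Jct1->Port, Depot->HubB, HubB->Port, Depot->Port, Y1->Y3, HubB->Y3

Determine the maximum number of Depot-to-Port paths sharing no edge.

7

Assign every edge capacity 1; by Menger, the answer equals the max flow.
Path Depot→Port (+1); total 1.
Path Depot→Jct1→Port (+1); total 2.
Path Depot→HubB→Port (+1); total 3.
Path Depot→Y1→Port (+1); total 4.
Path Depot→Jct3→Port (+1); total 5.
Path Depot→Y3→Port (+1); total 6.
Path Depot→Y2→Port (+1); total 7.
No residual Depot→Port path; max flow = 7.
Certifying cut of size 7: {Depot→HubB, Depot→Jct1, Depot→Jct3, Depot→Port, Depot→Y1, Depot→Y3, Y2→Port}.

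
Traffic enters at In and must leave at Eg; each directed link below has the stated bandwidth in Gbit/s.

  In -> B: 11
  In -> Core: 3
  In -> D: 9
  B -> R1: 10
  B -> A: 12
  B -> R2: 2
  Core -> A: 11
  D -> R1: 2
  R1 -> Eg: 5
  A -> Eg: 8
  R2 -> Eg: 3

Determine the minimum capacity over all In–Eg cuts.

Augment In→B→R1→Eg: bottleneck 5, flow now 5.
Augment In→B→A→Eg: bottleneck 6, flow now 11.
Augment In→Core→A→Eg: bottleneck 2, flow now 13.
Augment In→Core→A→B→R2→Eg: bottleneck 1, flow now 14. (uses reverse residual edge)
Augment In→D→R1→B→R2→Eg: bottleneck 1, flow now 15. (uses reverse residual edge)
No augmenting path remains; maximum flow = 15.
By max-flow min-cut, the minimum cut capacity equals the max flow.
In the residual graph, reachable from In: {In, B, Core, D, R1, A}.
Min-cut edges: B→R2 (2), R1→Eg (5), A→Eg (8); capacity 2 + 5 + 8 = 15.

15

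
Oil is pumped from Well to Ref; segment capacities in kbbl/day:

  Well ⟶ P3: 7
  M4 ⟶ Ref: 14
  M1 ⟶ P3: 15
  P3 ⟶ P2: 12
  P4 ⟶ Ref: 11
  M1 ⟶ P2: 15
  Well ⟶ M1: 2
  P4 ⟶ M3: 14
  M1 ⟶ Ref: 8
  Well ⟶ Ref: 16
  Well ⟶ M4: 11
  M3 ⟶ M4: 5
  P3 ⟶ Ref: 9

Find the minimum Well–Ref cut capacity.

36

Augment Well→Ref: bottleneck 16, flow now 16.
Augment Well→M1→Ref: bottleneck 2, flow now 18.
Augment Well→P3→Ref: bottleneck 7, flow now 25.
Augment Well→M4→Ref: bottleneck 11, flow now 36.
No augmenting path remains; maximum flow = 36.
By max-flow min-cut, the minimum cut capacity equals the max flow.
In the residual graph, reachable from Well: {Well}.
Min-cut edges: Well→M1 (2), Well→P3 (7), Well→M4 (11), Well→Ref (16); capacity 2 + 7 + 11 + 16 = 36.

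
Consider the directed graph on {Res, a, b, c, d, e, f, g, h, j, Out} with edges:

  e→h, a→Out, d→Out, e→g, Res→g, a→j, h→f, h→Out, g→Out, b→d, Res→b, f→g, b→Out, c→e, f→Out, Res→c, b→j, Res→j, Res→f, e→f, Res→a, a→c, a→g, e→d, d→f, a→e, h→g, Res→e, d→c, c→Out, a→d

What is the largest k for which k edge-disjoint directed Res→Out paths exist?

Assign every edge capacity 1; by Menger, the answer equals the max flow.
Path Res→a→Out (+1); total 1.
Path Res→b→Out (+1); total 2.
Path Res→c→Out (+1); total 3.
Path Res→f→Out (+1); total 4.
Path Res→g→Out (+1); total 5.
Path Res→e→d→Out (+1); total 6.
No residual Res→Out path; max flow = 6.
Certifying cut of size 6: {Res→a, Res→b, Res→c, Res→e, Res→f, Res→g}.

6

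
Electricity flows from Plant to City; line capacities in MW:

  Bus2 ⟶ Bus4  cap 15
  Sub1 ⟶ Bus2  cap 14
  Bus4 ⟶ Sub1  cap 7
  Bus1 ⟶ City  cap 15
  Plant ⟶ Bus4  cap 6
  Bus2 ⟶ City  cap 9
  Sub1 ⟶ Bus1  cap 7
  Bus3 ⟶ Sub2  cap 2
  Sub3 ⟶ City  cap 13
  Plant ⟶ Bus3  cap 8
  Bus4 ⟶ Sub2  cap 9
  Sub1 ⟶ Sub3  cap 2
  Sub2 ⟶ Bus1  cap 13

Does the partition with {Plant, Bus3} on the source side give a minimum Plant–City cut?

Yes — it is a minimum cut (capacity 8).

Given cut capacity: 6 + 2 = 8.
Augment Plant→Bus3→Sub2→Bus1→City: bottleneck 2, flow now 2.
Augment Plant→Bus4→Sub1→Bus2→City: bottleneck 6, flow now 8.
No augmenting path remains; maximum flow = 8.
Cut capacity 8 equals the max flow, so it is a minimum cut.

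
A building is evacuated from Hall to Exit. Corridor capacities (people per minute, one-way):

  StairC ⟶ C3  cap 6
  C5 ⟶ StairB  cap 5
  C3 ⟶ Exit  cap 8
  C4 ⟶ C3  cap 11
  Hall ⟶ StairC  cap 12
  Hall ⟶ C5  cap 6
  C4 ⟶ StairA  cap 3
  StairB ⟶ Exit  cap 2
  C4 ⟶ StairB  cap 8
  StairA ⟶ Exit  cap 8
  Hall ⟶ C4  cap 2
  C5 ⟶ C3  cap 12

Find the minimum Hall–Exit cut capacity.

12

Augment Hall→StairC→C3→Exit: bottleneck 6, flow now 6.
Augment Hall→C5→StairB→Exit: bottleneck 2, flow now 8.
Augment Hall→C5→C3→Exit: bottleneck 2, flow now 10.
Augment Hall→C4→StairA→Exit: bottleneck 2, flow now 12.
No augmenting path remains; maximum flow = 12.
By max-flow min-cut, the minimum cut capacity equals the max flow.
In the residual graph, reachable from Hall: {Hall, StairC, C5, StairB, C3}.
Min-cut edges: Hall→C4 (2), StairB→Exit (2), C3→Exit (8); capacity 2 + 2 + 8 = 12.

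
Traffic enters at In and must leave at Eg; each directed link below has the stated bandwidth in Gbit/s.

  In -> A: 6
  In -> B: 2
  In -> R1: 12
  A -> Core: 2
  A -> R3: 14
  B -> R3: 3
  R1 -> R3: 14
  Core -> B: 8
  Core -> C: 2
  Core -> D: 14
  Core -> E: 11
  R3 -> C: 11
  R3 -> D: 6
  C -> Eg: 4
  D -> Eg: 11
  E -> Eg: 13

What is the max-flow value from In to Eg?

12

Augment In→A→Core→C→Eg: bottleneck 2, flow now 2.
Augment In→A→R3→C→Eg: bottleneck 2, flow now 4.
Augment In→A→R3→D→Eg: bottleneck 2, flow now 6.
Augment In→B→R3→D→Eg: bottleneck 2, flow now 8.
Augment In→R1→R3→D→Eg: bottleneck 2, flow now 10.
Augment In→R1→R3→C→Core→D→Eg: bottleneck 2, flow now 12. (uses reverse residual edge)
No augmenting path remains; maximum flow = 12.
In the residual graph, reachable from In: {In, A, B, R1, R3, C}.
Min-cut edges: A→Core (2), R3→D (6), C→Eg (4); capacity 2 + 6 + 4 = 12.
This cut is saturated, so no flow can exceed 12.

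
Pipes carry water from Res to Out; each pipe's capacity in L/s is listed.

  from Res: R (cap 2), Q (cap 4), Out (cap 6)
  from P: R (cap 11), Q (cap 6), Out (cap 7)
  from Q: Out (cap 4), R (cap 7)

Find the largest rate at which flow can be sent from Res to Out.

Augment Res→Out: bottleneck 6, flow now 6.
Augment Res→Q→Out: bottleneck 4, flow now 10.
No augmenting path remains; maximum flow = 10.
In the residual graph, reachable from Res: {Res, R}.
Min-cut edges: Res→Q (4), Res→Out (6); capacity 4 + 6 = 10.
This cut is saturated, so no flow can exceed 10.

10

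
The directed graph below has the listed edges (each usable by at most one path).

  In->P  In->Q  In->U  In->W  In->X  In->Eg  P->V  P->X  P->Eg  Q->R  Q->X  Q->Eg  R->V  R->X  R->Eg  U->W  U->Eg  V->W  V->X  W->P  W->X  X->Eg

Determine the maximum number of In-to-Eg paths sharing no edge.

Assign every edge capacity 1; by Menger, the answer equals the max flow.
Path In→Eg (+1); total 1.
Path In→P→Eg (+1); total 2.
Path In→Q→Eg (+1); total 3.
Path In→U→Eg (+1); total 4.
Path In→X→Eg (+1); total 5.
No residual In→Eg path; max flow = 5.
Certifying cut of size 5: {In→Eg, In→Q, In→U, P→Eg, X→Eg}.

5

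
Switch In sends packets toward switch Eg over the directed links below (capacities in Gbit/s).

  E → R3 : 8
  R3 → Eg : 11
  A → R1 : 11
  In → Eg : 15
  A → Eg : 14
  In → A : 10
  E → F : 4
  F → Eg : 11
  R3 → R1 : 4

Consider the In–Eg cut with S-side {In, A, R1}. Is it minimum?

No — its capacity is 29, but the minimum cut has capacity 25.

Given cut capacity: 15 + 14 = 29.
Augment In→Eg: bottleneck 15, flow now 15.
Augment In→A→Eg: bottleneck 10, flow now 25.
No augmenting path remains; maximum flow = 25.
In the residual graph, reachable from In: {In}.
Min-cut edges: In→A (10), In→Eg (15); capacity 10 + 15 = 25.
Cut capacity 29 exceeds the max flow 25, so it is not minimum.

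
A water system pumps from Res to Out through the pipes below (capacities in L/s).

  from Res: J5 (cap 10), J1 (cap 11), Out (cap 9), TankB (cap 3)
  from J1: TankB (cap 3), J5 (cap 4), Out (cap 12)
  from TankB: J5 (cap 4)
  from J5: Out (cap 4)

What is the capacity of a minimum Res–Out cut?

Augment Res→Out: bottleneck 9, flow now 9.
Augment Res→J1→Out: bottleneck 11, flow now 20.
Augment Res→J5→Out: bottleneck 4, flow now 24.
No augmenting path remains; maximum flow = 24.
By max-flow min-cut, the minimum cut capacity equals the max flow.
In the residual graph, reachable from Res: {Res, TankB, J5}.
Min-cut edges: Res→J1 (11), Res→Out (9), J5→Out (4); capacity 11 + 9 + 4 = 24.

24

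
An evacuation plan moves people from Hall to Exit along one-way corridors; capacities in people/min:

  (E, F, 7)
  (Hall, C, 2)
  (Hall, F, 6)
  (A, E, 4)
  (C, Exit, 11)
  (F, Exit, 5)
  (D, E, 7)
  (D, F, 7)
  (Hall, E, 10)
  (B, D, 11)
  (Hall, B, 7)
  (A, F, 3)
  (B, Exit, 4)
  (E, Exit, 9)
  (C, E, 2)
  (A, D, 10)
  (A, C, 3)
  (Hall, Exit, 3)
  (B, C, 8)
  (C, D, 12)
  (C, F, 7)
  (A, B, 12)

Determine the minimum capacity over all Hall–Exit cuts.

26

Augment Hall→Exit: bottleneck 3, flow now 3.
Augment Hall→B→Exit: bottleneck 4, flow now 7.
Augment Hall→C→Exit: bottleneck 2, flow now 9.
Augment Hall→E→Exit: bottleneck 9, flow now 18.
Augment Hall→F→Exit: bottleneck 5, flow now 23.
Augment Hall→B→C→Exit: bottleneck 3, flow now 26.
No augmenting path remains; maximum flow = 26.
By max-flow min-cut, the minimum cut capacity equals the max flow.
In the residual graph, reachable from Hall: {Hall, E, F}.
Min-cut edges: Hall→B (7), Hall→C (2), Hall→Exit (3), E→Exit (9), F→Exit (5); capacity 7 + 2 + 3 + 9 + 5 = 26.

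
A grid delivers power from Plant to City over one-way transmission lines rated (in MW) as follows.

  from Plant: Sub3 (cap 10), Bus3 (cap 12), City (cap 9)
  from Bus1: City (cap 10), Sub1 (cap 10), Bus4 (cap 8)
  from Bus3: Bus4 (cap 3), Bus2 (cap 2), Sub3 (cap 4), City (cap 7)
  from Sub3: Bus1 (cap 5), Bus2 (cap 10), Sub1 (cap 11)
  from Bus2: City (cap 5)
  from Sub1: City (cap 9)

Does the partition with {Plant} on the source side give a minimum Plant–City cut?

Yes — it is a minimum cut (capacity 31).

Given cut capacity: 12 + 10 + 9 = 31.
Augment Plant→City: bottleneck 9, flow now 9.
Augment Plant→Bus3→City: bottleneck 7, flow now 16.
Augment Plant→Bus3→Bus2→City: bottleneck 2, flow now 18.
Augment Plant→Sub3→Bus1→City: bottleneck 5, flow now 23.
Augment Plant→Sub3→Bus2→City: bottleneck 3, flow now 26.
Augment Plant→Sub3→Sub1→City: bottleneck 2, flow now 28.
Augment Plant→Bus3→Sub3→Sub1→City: bottleneck 3, flow now 31.
No augmenting path remains; maximum flow = 31.
Cut capacity 31 equals the max flow, so it is a minimum cut.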